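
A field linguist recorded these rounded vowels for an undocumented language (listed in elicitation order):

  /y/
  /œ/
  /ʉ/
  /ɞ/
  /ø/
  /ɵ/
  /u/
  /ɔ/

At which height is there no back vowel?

high: front /y/, central /ʉ/, back /u/.
high-mid: front /ø/, central /ɵ/, back —.
low-mid: front /œ/, central /ɞ/, back /ɔ/.
Every height has a back member except high-mid, where /o/ would be expected.

high-mid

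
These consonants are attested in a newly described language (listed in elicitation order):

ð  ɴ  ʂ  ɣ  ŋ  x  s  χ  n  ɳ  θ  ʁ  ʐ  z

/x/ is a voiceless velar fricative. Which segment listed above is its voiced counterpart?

/ɣ/

The voiced counterpart is a voiced velar fricative — in this inventory, /ɣ/.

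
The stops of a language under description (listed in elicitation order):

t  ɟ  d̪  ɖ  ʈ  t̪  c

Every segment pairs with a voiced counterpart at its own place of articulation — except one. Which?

/t/

Dental: /t̪/ ~ /d̪/
Retroflex: /ʈ/ ~ /ɖ/
Palatal: /c/ ~ /ɟ/
Alveolar: only /t/ (voiceless); no voiced partner.
So /t/ is the unpaired segment.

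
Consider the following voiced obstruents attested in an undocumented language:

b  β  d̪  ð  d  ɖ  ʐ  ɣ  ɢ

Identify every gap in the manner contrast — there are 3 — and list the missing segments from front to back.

bilabial: stop /b/, fricative /β/.
dental: stop /d̪/, fricative /ð/.
alveolar: stop /d/, fricative —.
retroflex: stop /ɖ/, fricative /ʐ/.
velar: stop —, fricative /ɣ/.
uvular: stop /ɢ/, fricative —.
Gaps, from front to back: alveolar lacks fricative (/z/); velar lacks stop (/ɡ/); uvular lacks fricative (/ʁ/).

/z/, /ɡ/, /ʁ/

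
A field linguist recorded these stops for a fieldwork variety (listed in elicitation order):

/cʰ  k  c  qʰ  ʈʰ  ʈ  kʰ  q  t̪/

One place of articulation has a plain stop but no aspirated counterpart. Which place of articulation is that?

dental: plain /t̪/, aspirated —.
retroflex: plain /ʈ/, aspirated /ʈʰ/.
palatal: plain /c/, aspirated /cʰ/.
velar: plain /k/, aspirated /kʰ/.
uvular: plain /q/, aspirated /qʰ/.
Every place of articulation has an aspirated member except dental, where /t̪ʰ/ would be expected.

dental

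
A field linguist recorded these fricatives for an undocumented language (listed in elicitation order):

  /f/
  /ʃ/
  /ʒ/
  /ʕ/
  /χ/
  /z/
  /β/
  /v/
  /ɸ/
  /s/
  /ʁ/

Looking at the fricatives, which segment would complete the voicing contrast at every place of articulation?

/ħ/

Voiceless: /ɸ/ (bilabial), /f/ (labiodental), /s/ (alveolar), /ʃ/ (postalveolar), /χ/ (uvular).
Voiced: /β/ (bilabial), /v/ (labiodental), /z/ (alveolar), /ʒ/ (postalveolar), /ʁ/ (uvular), /ʕ/ (pharyngeal).
The pharyngeal row has no voiceless member, so the gap is the voiceless pharyngeal fricative /ħ/.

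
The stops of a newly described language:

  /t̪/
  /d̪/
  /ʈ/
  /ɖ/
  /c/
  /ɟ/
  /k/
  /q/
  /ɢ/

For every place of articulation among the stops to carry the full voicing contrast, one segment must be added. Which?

Voiceless: /t̪/ (dental), /ʈ/ (retroflex), /c/ (palatal), /k/ (velar), /q/ (uvular).
Voiced: /d̪/ (dental), /ɖ/ (retroflex), /ɟ/ (palatal), /ɢ/ (uvular).
The velar row has no voiced member, so the gap is the voiced velar stop /ɡ/.

/ɡ/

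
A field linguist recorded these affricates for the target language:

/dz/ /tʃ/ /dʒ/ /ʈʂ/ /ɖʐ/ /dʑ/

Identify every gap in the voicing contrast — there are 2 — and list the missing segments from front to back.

/ts/, /tɕ/

place of articulation  voiceless  voiced  
alveolar          —         dz      
postalveolar      tʃ        dʒ      
retroflex         ʈʂ        ɖʐ      
alveolo-palatal   —         dʑ      
Gaps, from front to back: alveolar lacks voiceless (/ts/); alveolo-palatal lacks voiceless (/tɕ/).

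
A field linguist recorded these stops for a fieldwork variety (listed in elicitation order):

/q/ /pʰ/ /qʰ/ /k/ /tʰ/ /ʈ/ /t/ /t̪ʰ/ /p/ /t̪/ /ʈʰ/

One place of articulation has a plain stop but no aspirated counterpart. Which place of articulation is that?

velar

place of articulation  plain     aspirated
bilabial          p         pʰ      
dental            t̪        t̪ʰ     
alveolar          t         tʰ      
retroflex         ʈ         ʈʰ      
velar             k         —       
uvular            q         qʰ      
Every place of articulation has an aspirated member except velar, where /kʰ/ would be expected.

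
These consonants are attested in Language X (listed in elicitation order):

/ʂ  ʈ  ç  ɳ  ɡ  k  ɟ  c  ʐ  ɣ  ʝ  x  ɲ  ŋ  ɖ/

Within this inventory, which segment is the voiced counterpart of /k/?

/ɡ/

/k/ is a voiceless velar stop.
The voiced counterpart is a voiced velar stop — in this inventory, /ɡ/.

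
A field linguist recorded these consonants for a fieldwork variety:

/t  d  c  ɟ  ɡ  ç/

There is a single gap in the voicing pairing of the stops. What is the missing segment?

Voiceless: /t/ (alveolar), /c/ (palatal).
Voiced: /d/ (alveolar), /ɟ/ (palatal), /ɡ/ (velar).
The velar row has no voiceless member, so the gap is the voiceless velar stop /k/.

/k/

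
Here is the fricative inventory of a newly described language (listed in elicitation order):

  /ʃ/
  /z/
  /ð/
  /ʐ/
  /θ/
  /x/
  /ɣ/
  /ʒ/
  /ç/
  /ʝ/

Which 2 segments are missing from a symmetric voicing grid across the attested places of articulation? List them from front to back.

Voiceless: /θ/ (dental), /ʃ/ (postalveolar), /ç/ (palatal), /x/ (velar).
Voiced: /ð/ (dental), /z/ (alveolar), /ʒ/ (postalveolar), /ʐ/ (retroflex), /ʝ/ (palatal), /ɣ/ (velar).
Gaps, from front to back: alveolar lacks voiceless (/s/); retroflex lacks voiceless (/ʂ/).

/s/, /ʂ/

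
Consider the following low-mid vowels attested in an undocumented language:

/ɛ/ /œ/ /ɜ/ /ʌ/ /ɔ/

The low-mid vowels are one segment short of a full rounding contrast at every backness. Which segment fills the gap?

front: unrounded /ɛ/, rounded /œ/.
central: unrounded /ɜ/, rounded —.
back: unrounded /ʌ/, rounded /ɔ/.
The central row has no rounded member, so the gap is the central rounded vowel /ɞ/.

/ɞ/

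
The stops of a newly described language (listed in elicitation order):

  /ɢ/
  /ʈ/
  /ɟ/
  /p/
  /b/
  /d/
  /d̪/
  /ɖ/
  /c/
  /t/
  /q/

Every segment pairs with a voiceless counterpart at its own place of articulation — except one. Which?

Bilabial: /p/ ~ /b/
Alveolar: /t/ ~ /d/
Retroflex: /ʈ/ ~ /ɖ/
Palatal: /c/ ~ /ɟ/
Uvular: /q/ ~ /ɢ/
Dental: only /d̪/ (voiced); no voiceless partner.
So /d̪/ is the unpaired segment.

/d̪/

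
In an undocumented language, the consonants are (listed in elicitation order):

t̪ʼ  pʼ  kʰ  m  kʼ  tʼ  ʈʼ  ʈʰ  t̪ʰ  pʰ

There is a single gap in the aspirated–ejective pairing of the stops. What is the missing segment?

/tʰ/

bilabial: aspirated /pʰ/, ejective /pʼ/.
dental: aspirated /t̪ʰ/, ejective /t̪ʼ/.
alveolar: aspirated —, ejective /tʼ/.
retroflex: aspirated /ʈʰ/, ejective /ʈʼ/.
velar: aspirated /kʰ/, ejective /kʼ/.
The alveolar row has no aspirated member, so the gap is the aspirated alveolar stop /tʰ/.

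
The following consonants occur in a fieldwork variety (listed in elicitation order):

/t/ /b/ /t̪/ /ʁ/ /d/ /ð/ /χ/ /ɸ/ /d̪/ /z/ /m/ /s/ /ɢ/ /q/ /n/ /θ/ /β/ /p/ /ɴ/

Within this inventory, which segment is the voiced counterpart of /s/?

/z/

/s/ is a voiceless alveolar fricative.
The voiced counterpart is a voiced alveolar fricative — in this inventory, /z/.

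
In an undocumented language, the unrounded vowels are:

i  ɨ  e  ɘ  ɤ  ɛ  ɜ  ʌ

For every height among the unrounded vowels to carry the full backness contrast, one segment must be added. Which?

Front: /i/ (high), /e/ (high-mid), /ɛ/ (low-mid).
Central: /ɨ/ (high), /ɘ/ (high-mid), /ɜ/ (low-mid).
Back: /ɤ/ (high-mid), /ʌ/ (low-mid).
The high row has no back member, so the gap is the high back unrounded vowel /ɯ/.

/ɯ/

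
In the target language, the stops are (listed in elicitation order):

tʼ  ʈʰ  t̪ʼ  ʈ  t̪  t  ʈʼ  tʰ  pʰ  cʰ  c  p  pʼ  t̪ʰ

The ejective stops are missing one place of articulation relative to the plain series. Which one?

palatal

place of articulation  plain     aspirated  ejective
bilabial          p         pʰ        pʼ      
dental            t̪        t̪ʰ       t̪ʼ     
alveolar          t         tʰ        tʼ      
retroflex         ʈ         ʈʰ        ʈʼ      
palatal           c         cʰ        —       
Every place of articulation has an ejective member except palatal, where /cʼ/ would be expected.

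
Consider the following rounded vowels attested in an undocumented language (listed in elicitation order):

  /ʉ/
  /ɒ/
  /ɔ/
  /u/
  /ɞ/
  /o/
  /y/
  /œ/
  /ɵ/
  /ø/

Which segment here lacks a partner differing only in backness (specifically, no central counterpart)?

High: /y/ ~ /ʉ/ ~ /u/
High-mid: /ø/ ~ /ɵ/ ~ /o/
Low-mid: /œ/ ~ /ɞ/ ~ /ɔ/
Low: only /ɒ/ (back); no central partner.
So /ɒ/ is the unpaired segment.

/ɒ/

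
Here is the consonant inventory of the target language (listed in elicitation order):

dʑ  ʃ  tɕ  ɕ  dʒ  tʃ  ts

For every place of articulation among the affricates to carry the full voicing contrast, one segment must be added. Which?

/dz/

alveolar: voiceless /ts/, voiced —.
postalveolar: voiceless /tʃ/, voiced /dʒ/.
alveolo-palatal: voiceless /tɕ/, voiced /dʑ/.
The alveolar row has no voiced member, so the gap is the voiced alveolar affricate /dz/.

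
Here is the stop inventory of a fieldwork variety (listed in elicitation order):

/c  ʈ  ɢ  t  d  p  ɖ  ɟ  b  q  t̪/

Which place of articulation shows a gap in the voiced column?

dental

bilabial: voiceless /p/, voiced /b/.
dental: voiceless /t̪/, voiced —.
alveolar: voiceless /t/, voiced /d/.
retroflex: voiceless /ʈ/, voiced /ɖ/.
palatal: voiceless /c/, voiced /ɟ/.
uvular: voiceless /q/, voiced /ɢ/.
Every place of articulation has a voiced member except dental, where /d̪/ would be expected.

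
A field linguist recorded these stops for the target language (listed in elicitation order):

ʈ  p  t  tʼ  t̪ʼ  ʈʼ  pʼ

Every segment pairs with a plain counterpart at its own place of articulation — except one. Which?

Bilabial: /p/ ~ /pʼ/
Alveolar: /t/ ~ /tʼ/
Retroflex: /ʈ/ ~ /ʈʼ/
Dental: only /t̪ʼ/ (ejective); no plain partner.
So /t̪ʼ/ is the unpaired segment.

/t̪ʼ/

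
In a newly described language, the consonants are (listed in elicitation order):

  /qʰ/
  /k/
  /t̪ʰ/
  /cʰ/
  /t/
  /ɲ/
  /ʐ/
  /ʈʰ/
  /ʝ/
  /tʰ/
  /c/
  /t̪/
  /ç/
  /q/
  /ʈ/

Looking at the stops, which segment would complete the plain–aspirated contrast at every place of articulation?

/kʰ/

dental: plain /t̪/, aspirated /t̪ʰ/.
alveolar: plain /t/, aspirated /tʰ/.
retroflex: plain /ʈ/, aspirated /ʈʰ/.
palatal: plain /c/, aspirated /cʰ/.
velar: plain /k/, aspirated —.
uvular: plain /q/, aspirated /qʰ/.
The velar row has no aspirated member, so the gap is the aspirated velar stop /kʰ/.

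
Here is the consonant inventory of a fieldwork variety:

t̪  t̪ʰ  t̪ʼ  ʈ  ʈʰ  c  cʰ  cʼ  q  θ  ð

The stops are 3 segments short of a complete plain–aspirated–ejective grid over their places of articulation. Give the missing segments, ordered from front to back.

dental: plain /t̪/, aspirated /t̪ʰ/, ejective /t̪ʼ/.
retroflex: plain /ʈ/, aspirated /ʈʰ/, ejective —.
palatal: plain /c/, aspirated /cʰ/, ejective /cʼ/.
uvular: plain /q/, aspirated —, ejective —.
Gaps, from front to back: retroflex lacks ejective (/ʈʼ/); uvular lacks aspirated (/qʰ/); uvular lacks ejective (/qʼ/).

/ʈʼ/, /qʰ/, /qʼ/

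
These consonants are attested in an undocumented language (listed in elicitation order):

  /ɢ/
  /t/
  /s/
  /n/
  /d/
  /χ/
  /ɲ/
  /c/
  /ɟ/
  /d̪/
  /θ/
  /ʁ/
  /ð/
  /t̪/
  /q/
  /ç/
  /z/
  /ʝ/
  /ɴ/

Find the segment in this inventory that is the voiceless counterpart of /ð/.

/θ/

/ð/ is a voiced dental fricative.
The voiceless counterpart is a voiceless dental fricative — in this inventory, /θ/.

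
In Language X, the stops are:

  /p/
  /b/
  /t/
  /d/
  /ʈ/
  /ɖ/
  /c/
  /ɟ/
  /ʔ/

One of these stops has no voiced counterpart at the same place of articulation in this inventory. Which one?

Bilabial: /p/ ~ /b/
Alveolar: /t/ ~ /d/
Retroflex: /ʈ/ ~ /ɖ/
Palatal: /c/ ~ /ɟ/
Glottal: only /ʔ/ (voiceless); no voiced partner.
So /ʔ/ is the unpaired segment.

/ʔ/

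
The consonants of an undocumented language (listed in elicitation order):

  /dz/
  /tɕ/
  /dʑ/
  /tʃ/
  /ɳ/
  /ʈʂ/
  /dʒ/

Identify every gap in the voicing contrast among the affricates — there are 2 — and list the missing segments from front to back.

/ts/, /ɖʐ/

Voiceless: /tʃ/ (postalveolar), /ʈʂ/ (retroflex), /tɕ/ (alveolo-palatal).
Voiced: /dz/ (alveolar), /dʒ/ (postalveolar), /dʑ/ (alveolo-palatal).
Gaps, from front to back: alveolar lacks voiceless (/ts/); retroflex lacks voiced (/ɖʐ/).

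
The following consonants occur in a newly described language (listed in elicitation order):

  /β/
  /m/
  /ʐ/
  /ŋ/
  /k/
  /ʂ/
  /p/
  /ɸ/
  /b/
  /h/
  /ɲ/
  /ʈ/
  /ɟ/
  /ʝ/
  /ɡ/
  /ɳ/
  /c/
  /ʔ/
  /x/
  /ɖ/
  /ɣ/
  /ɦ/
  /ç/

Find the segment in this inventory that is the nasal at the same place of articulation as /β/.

/m/

/β/ is a voiced bilabial fricative.
The nasal at the same place is a bilabial nasal — in this inventory, /m/.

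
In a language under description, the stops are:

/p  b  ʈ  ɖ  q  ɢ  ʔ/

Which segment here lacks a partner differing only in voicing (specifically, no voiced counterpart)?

/ʔ/

Bilabial: /p/ ~ /b/
Retroflex: /ʈ/ ~ /ɖ/
Uvular: /q/ ~ /ɢ/
Glottal: only /ʔ/ (voiceless); no voiced partner.
So /ʔ/ is the unpaired segment.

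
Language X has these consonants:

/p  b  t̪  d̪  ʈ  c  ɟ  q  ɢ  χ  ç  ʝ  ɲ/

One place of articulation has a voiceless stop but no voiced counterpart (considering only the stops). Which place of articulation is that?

Voiceless: /p/ (bilabial), /t̪/ (dental), /ʈ/ (retroflex), /c/ (palatal), /q/ (uvular).
Voiced: /b/ (bilabial), /d̪/ (dental), /ɟ/ (palatal), /ɢ/ (uvular).
Every place of articulation has a voiced member except retroflex, where /ɖ/ would be expected.

retroflex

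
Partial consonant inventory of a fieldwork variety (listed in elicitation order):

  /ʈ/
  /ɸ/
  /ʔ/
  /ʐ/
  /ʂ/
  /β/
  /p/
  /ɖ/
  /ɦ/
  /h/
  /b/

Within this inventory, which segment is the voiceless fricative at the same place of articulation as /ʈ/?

/ʂ/

/ʈ/ is a voiceless retroflex stop.
The voiceless fricative at the same place is a voiceless retroflex fricative — in this inventory, /ʂ/.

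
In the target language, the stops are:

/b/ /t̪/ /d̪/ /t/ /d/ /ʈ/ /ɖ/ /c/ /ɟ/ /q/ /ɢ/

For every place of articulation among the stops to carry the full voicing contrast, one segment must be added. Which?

/p/

bilabial: voiceless —, voiced /b/.
dental: voiceless /t̪/, voiced /d̪/.
alveolar: voiceless /t/, voiced /d/.
retroflex: voiceless /ʈ/, voiced /ɖ/.
palatal: voiceless /c/, voiced /ɟ/.
uvular: voiceless /q/, voiced /ɢ/.
The bilabial row has no voiceless member, so the gap is the voiceless bilabial stop /p/.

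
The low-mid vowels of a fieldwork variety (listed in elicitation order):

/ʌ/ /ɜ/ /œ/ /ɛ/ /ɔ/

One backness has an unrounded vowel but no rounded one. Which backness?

central

backness          unrounded  rounded 
front             ɛ         œ       
central           ɜ         —       
back              ʌ         ɔ       
Every backness has a rounded member except central, where /ɞ/ would be expected.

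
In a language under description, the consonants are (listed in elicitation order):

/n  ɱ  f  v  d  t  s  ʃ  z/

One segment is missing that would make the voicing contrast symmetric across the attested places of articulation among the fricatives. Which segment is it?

place of articulation  voiceless  voiced  
labiodental       f         v       
alveolar          s         z       
postalveolar      ʃ         —       
The postalveolar row has no voiced member, so the gap is the voiced postalveolar fricative /ʒ/.

/ʒ/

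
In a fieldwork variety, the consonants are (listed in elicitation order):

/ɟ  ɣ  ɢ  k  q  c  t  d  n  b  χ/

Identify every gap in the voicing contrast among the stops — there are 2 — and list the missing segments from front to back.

/p/, /ɡ/

bilabial: voiceless —, voiced /b/.
alveolar: voiceless /t/, voiced /d/.
palatal: voiceless /c/, voiced /ɟ/.
velar: voiceless /k/, voiced —.
uvular: voiceless /q/, voiced /ɢ/.
Gaps, from front to back: bilabial lacks voiceless (/p/); velar lacks voiced (/ɡ/).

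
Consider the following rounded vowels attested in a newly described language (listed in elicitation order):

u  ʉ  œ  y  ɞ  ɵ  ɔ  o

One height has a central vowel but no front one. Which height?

high-mid

Front: /y/ (high), /œ/ (low-mid).
Central: /ʉ/ (high), /ɵ/ (high-mid), /ɞ/ (low-mid).
Back: /u/ (high), /o/ (high-mid), /ɔ/ (low-mid).
Every height has a front member except high-mid, where /ø/ would be expected.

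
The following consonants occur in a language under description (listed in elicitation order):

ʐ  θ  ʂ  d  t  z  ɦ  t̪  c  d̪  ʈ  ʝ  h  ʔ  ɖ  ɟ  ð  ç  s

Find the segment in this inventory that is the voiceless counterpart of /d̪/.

/t̪/

/d̪/ is a voiced dental stop.
The voiceless counterpart is a voiceless dental stop — in this inventory, /t̪/.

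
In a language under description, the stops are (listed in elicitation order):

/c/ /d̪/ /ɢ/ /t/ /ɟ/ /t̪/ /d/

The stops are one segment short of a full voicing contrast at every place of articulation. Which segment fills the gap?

Voiceless: /t̪/ (dental), /t/ (alveolar), /c/ (palatal).
Voiced: /d̪/ (dental), /d/ (alveolar), /ɟ/ (palatal), /ɢ/ (uvular).
The uvular row has no voiceless member, so the gap is the voiceless uvular stop /q/.

/q/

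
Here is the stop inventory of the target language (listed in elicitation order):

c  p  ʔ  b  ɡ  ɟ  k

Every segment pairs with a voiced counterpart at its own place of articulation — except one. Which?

Bilabial: /p/ ~ /b/
Palatal: /c/ ~ /ɟ/
Velar: /k/ ~ /ɡ/
Glottal: only /ʔ/ (voiceless); no voiced partner.
So /ʔ/ is the unpaired segment.

/ʔ/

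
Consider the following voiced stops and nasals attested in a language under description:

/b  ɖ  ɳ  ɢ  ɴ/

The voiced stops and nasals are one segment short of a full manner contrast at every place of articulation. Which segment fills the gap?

bilabial: oral stop /b/, nasal —.
retroflex: oral stop /ɖ/, nasal /ɳ/.
uvular: oral stop /ɢ/, nasal /ɴ/.
The bilabial row has no nasal member, so the gap is the bilabial nasal /m/.

/m/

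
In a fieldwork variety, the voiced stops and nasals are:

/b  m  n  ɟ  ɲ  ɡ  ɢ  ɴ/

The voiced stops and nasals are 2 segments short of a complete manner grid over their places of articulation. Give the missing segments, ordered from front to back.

bilabial: oral stop /b/, nasal /m/.
alveolar: oral stop —, nasal /n/.
palatal: oral stop /ɟ/, nasal /ɲ/.
velar: oral stop /ɡ/, nasal —.
uvular: oral stop /ɢ/, nasal /ɴ/.
Gaps, from front to back: alveolar lacks oral stop (/d/); velar lacks nasal (/ŋ/).

/d/, /ŋ/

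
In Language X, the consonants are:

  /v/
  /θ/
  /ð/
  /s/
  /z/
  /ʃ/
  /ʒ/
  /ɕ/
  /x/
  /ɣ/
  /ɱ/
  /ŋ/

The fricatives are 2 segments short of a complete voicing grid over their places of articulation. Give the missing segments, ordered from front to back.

labiodental: voiceless —, voiced /v/.
dental: voiceless /θ/, voiced /ð/.
alveolar: voiceless /s/, voiced /z/.
postalveolar: voiceless /ʃ/, voiced /ʒ/.
alveolo-palatal: voiceless /ɕ/, voiced —.
velar: voiceless /x/, voiced /ɣ/.
Gaps, from front to back: labiodental lacks voiceless (/f/); alveolo-palatal lacks voiced (/ʑ/).

/f/, /ʑ/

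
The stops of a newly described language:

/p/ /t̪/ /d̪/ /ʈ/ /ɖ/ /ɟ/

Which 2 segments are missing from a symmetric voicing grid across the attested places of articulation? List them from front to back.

bilabial: voiceless /p/, voiced —.
dental: voiceless /t̪/, voiced /d̪/.
retroflex: voiceless /ʈ/, voiced /ɖ/.
palatal: voiceless —, voiced /ɟ/.
Gaps, from front to back: bilabial lacks voiced (/b/); palatal lacks voiceless (/c/).

/b/, /c/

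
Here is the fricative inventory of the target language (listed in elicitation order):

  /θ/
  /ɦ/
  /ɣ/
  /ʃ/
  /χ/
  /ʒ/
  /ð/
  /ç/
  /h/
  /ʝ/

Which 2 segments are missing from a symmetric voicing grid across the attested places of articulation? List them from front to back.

dental: voiceless /θ/, voiced /ð/.
postalveolar: voiceless /ʃ/, voiced /ʒ/.
palatal: voiceless /ç/, voiced /ʝ/.
velar: voiceless —, voiced /ɣ/.
uvular: voiceless /χ/, voiced —.
glottal: voiceless /h/, voiced /ɦ/.
Gaps, from front to back: velar lacks voiceless (/x/); uvular lacks voiced (/ʁ/).

/x/, /ʁ/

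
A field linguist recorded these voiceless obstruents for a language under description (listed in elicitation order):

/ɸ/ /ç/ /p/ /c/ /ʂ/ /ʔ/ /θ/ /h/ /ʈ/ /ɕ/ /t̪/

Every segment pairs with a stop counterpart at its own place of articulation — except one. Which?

Bilabial: /p/ ~ /ɸ/
Dental: /t̪/ ~ /θ/
Retroflex: /ʈ/ ~ /ʂ/
Palatal: /c/ ~ /ç/
Glottal: /ʔ/ ~ /h/
Alveolo-palatal: only /ɕ/ (fricative); no stop partner.
So /ɕ/ is the unpaired segment.

/ɕ/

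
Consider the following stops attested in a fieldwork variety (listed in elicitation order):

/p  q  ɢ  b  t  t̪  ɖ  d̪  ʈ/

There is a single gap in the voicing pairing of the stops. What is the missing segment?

bilabial: voiceless /p/, voiced /b/.
dental: voiceless /t̪/, voiced /d̪/.
alveolar: voiceless /t/, voiced —.
retroflex: voiceless /ʈ/, voiced /ɖ/.
uvular: voiceless /q/, voiced /ɢ/.
The alveolar row has no voiced member, so the gap is the voiced alveolar stop /d/.

/d/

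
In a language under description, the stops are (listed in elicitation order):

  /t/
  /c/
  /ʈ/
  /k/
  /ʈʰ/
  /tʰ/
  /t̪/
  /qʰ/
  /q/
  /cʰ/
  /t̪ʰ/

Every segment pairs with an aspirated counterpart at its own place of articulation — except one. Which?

Dental: /t̪/ ~ /t̪ʰ/
Alveolar: /t/ ~ /tʰ/
Retroflex: /ʈ/ ~ /ʈʰ/
Palatal: /c/ ~ /cʰ/
Uvular: /q/ ~ /qʰ/
Velar: only /k/ (plain); no aspirated partner.
So /k/ is the unpaired segment.

/k/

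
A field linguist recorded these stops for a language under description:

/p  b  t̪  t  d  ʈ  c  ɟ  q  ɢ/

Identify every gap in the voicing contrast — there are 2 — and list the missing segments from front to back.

Voiceless: /p/ (bilabial), /t̪/ (dental), /t/ (alveolar), /ʈ/ (retroflex), /c/ (palatal), /q/ (uvular).
Voiced: /b/ (bilabial), /d/ (alveolar), /ɟ/ (palatal), /ɢ/ (uvular).
Gaps, from front to back: dental lacks voiced (/d̪/); retroflex lacks voiced (/ɖ/).

/d̪/, /ɖ/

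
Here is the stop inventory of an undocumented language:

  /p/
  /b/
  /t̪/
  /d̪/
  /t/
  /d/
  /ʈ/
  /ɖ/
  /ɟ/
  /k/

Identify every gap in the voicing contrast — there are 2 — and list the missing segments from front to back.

/c/, /ɡ/

place of articulation  voiceless  voiced  
bilabial          p         b       
dental            t̪        d̪      
alveolar          t         d       
retroflex         ʈ         ɖ       
palatal           —         ɟ       
velar             k         —       
Gaps, from front to back: palatal lacks voiceless (/c/); velar lacks voiced (/ɡ/).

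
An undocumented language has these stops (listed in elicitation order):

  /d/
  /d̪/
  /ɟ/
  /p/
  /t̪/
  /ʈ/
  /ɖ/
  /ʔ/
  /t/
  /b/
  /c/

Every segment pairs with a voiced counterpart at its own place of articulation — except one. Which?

Bilabial: /p/ ~ /b/
Dental: /t̪/ ~ /d̪/
Alveolar: /t/ ~ /d/
Retroflex: /ʈ/ ~ /ɖ/
Palatal: /c/ ~ /ɟ/
Glottal: only /ʔ/ (voiceless); no voiced partner.
So /ʔ/ is the unpaired segment.

/ʔ/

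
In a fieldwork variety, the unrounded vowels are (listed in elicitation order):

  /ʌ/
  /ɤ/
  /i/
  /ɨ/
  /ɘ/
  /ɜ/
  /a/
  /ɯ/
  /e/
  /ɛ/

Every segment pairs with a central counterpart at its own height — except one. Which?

/a/

High: /i/ ~ /ɨ/ ~ /ɯ/
High-mid: /e/ ~ /ɘ/ ~ /ɤ/
Low-mid: /ɛ/ ~ /ɜ/ ~ /ʌ/
Low: only /a/ (front); no central partner.
So /a/ is the unpaired segment.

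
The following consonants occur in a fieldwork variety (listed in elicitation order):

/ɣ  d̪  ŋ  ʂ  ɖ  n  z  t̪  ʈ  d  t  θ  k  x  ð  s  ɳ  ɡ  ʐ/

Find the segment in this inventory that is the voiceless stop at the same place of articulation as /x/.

/k/

/x/ is a voiceless velar fricative.
The voiceless stop at the same place is a voiceless velar stop — in this inventory, /k/.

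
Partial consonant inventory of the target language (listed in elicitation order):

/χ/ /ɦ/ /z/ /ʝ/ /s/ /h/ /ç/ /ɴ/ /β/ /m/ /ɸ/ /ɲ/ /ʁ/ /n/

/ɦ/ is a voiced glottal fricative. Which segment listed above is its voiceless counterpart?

/h/

The voiceless counterpart is a voiceless glottal fricative — in this inventory, /h/.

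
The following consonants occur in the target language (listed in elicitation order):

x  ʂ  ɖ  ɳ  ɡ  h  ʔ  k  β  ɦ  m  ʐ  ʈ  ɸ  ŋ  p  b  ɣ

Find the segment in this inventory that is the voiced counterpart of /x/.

/ɣ/

/x/ is a voiceless velar fricative.
The voiced counterpart is a voiced velar fricative — in this inventory, /ɣ/.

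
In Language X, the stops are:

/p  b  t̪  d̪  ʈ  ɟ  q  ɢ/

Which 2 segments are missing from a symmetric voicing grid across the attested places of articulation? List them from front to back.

bilabial: voiceless /p/, voiced /b/.
dental: voiceless /t̪/, voiced /d̪/.
retroflex: voiceless /ʈ/, voiced —.
palatal: voiceless —, voiced /ɟ/.
uvular: voiceless /q/, voiced /ɢ/.
Gaps, from front to back: retroflex lacks voiced (/ɖ/); palatal lacks voiceless (/c/).

/ɖ/, /c/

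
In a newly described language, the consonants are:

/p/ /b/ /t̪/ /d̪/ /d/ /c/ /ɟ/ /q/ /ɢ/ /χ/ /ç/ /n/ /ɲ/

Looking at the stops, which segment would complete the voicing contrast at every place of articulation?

Voiceless: /p/ (bilabial), /t̪/ (dental), /c/ (palatal), /q/ (uvular).
Voiced: /b/ (bilabial), /d̪/ (dental), /d/ (alveolar), /ɟ/ (palatal), /ɢ/ (uvular).
The alveolar row has no voiceless member, so the gap is the voiceless alveolar stop /t/.

/t/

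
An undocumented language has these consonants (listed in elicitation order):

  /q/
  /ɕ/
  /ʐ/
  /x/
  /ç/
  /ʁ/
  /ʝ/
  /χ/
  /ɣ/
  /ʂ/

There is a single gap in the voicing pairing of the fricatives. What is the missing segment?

/ʑ/

place of articulation  voiceless  voiced  
retroflex         ʂ         ʐ       
alveolo-palatal   ɕ         —       
palatal           ç         ʝ       
velar             x         ɣ       
uvular            χ         ʁ       
The alveolo-palatal row has no voiced member, so the gap is the voiced alveolo-palatal fricative /ʑ/.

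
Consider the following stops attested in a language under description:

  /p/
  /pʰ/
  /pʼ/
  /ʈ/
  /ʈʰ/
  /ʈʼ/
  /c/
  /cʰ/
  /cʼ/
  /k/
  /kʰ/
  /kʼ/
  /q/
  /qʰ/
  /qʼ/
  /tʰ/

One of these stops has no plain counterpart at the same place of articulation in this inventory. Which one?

Bilabial: /p/ ~ /pʰ/ ~ /pʼ/
Retroflex: /ʈ/ ~ /ʈʰ/ ~ /ʈʼ/
Palatal: /c/ ~ /cʰ/ ~ /cʼ/
Velar: /k/ ~ /kʰ/ ~ /kʼ/
Uvular: /q/ ~ /qʰ/ ~ /qʼ/
Alveolar: only /tʰ/ (aspirated); no plain partner.
So /tʰ/ is the unpaired segment.

/tʰ/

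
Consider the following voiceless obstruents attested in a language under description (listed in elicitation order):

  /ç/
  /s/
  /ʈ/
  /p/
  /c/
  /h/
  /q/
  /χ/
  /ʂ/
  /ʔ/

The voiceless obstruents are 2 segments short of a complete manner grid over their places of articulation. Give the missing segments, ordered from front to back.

/ɸ/, /t/

bilabial: stop /p/, fricative —.
alveolar: stop —, fricative /s/.
retroflex: stop /ʈ/, fricative /ʂ/.
palatal: stop /c/, fricative /ç/.
uvular: stop /q/, fricative /χ/.
glottal: stop /ʔ/, fricative /h/.
Gaps, from front to back: bilabial lacks fricative (/ɸ/); alveolar lacks stop (/t/).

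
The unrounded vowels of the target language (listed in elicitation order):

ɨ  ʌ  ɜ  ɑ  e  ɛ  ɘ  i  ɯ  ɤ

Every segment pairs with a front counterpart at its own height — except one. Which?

High: /i/ ~ /ɨ/ ~ /ɯ/
High-mid: /e/ ~ /ɘ/ ~ /ɤ/
Low-mid: /ɛ/ ~ /ɜ/ ~ /ʌ/
Low: only /ɑ/ (back); no front partner.
So /ɑ/ is the unpaired segment.

/ɑ/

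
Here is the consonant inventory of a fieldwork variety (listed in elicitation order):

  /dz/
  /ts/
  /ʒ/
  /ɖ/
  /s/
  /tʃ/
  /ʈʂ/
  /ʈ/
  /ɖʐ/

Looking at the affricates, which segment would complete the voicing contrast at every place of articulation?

alveolar: voiceless /ts/, voiced /dz/.
postalveolar: voiceless /tʃ/, voiced —.
retroflex: voiceless /ʈʂ/, voiced /ɖʐ/.
The postalveolar row has no voiced member, so the gap is the voiced postalveolar affricate /dʒ/.

/dʒ/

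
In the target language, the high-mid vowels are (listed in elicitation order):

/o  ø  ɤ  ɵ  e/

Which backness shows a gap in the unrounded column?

Unrounded: /e/ (front), /ɤ/ (back).
Rounded: /ø/ (front), /ɵ/ (central), /o/ (back).
Every backness has an unrounded member except central, where /ɘ/ would be expected.

central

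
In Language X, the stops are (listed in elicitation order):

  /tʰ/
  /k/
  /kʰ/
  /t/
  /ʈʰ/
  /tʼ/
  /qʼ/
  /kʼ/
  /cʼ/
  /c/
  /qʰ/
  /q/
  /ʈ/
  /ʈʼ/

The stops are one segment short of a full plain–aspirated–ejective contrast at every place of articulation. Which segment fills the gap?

Plain: /t/ (alveolar), /ʈ/ (retroflex), /c/ (palatal), /k/ (velar), /q/ (uvular).
Aspirated: /tʰ/ (alveolar), /ʈʰ/ (retroflex), /kʰ/ (velar), /qʰ/ (uvular).
Ejective: /tʼ/ (alveolar), /ʈʼ/ (retroflex), /cʼ/ (palatal), /kʼ/ (velar), /qʼ/ (uvular).
The palatal row has no aspirated member, so the gap is the aspirated palatal stop /cʰ/.

/cʰ/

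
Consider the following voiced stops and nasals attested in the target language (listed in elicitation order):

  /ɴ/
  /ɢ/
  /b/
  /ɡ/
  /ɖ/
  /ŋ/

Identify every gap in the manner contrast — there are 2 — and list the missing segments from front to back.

/m/, /ɳ/

place of articulation  oral stop  nasal   
bilabial          b         —       
retroflex         ɖ         —       
velar             ɡ         ŋ       
uvular            ɢ         ɴ       
Gaps, from front to back: bilabial lacks nasal (/m/); retroflex lacks nasal (/ɳ/).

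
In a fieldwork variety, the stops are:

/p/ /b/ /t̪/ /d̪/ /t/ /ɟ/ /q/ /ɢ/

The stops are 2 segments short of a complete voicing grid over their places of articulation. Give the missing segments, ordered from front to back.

place of articulation  voiceless  voiced  
bilabial          p         b       
dental            t̪        d̪      
alveolar          t         —       
palatal           —         ɟ       
uvular            q         ɢ       
Gaps, from front to back: alveolar lacks voiced (/d/); palatal lacks voiceless (/c/).

/d/, /c/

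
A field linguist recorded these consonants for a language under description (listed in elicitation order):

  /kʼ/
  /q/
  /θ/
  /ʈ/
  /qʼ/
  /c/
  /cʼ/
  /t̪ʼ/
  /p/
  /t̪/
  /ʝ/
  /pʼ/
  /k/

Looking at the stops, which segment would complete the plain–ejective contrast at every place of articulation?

/ʈʼ/

bilabial: plain /p/, ejective /pʼ/.
dental: plain /t̪/, ejective /t̪ʼ/.
retroflex: plain /ʈ/, ejective —.
palatal: plain /c/, ejective /cʼ/.
velar: plain /k/, ejective /kʼ/.
uvular: plain /q/, ejective /qʼ/.
The retroflex row has no ejective member, so the gap is the ejective retroflex stop /ʈʼ/.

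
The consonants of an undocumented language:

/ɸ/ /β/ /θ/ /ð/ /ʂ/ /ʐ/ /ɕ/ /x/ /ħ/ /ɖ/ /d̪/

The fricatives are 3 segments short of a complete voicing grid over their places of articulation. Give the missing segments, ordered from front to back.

place of articulation  voiceless  voiced  
bilabial          ɸ         β       
dental            θ         ð       
retroflex         ʂ         ʐ       
alveolo-palatal   ɕ         —       
velar             x         —       
pharyngeal        ħ         —       
Gaps, from front to back: alveolo-palatal lacks voiced (/ʑ/); velar lacks voiced (/ɣ/); pharyngeal lacks voiced (/ʕ/).

/ʑ/, /ɣ/, /ʕ/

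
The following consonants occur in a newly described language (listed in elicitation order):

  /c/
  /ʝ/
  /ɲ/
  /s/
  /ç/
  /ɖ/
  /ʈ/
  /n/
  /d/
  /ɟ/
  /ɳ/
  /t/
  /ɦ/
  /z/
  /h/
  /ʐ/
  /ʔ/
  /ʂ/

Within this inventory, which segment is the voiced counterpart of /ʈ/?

/ʈ/ is a voiceless retroflex stop.
The voiced counterpart is a voiced retroflex stop — in this inventory, /ɖ/.

/ɖ/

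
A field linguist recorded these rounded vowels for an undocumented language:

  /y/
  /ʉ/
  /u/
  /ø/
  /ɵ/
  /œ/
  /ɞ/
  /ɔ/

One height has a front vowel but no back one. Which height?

high-mid

high: front /y/, central /ʉ/, back /u/.
high-mid: front /ø/, central /ɵ/, back —.
low-mid: front /œ/, central /ɞ/, back /ɔ/.
Every height has a back member except high-mid, where /o/ would be expected.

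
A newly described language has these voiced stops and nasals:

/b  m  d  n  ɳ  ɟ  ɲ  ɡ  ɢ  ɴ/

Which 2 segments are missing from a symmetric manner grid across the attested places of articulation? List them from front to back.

place of articulation  oral stop  nasal   
bilabial          b         m       
alveolar          d         n       
retroflex         —         ɳ       
palatal           ɟ         ɲ       
velar             ɡ         —       
uvular            ɢ         ɴ       
Gaps, from front to back: retroflex lacks oral stop (/ɖ/); velar lacks nasal (/ŋ/).

/ɖ/, /ŋ/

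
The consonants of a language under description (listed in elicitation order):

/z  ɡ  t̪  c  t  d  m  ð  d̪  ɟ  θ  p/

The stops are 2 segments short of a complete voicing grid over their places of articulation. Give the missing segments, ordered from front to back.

/b/, /k/

place of articulation  voiceless  voiced  
bilabial          p         —       
dental            t̪        d̪      
alveolar          t         d       
palatal           c         ɟ       
velar             —         ɡ       
Gaps, from front to back: bilabial lacks voiced (/b/); velar lacks voiceless (/k/).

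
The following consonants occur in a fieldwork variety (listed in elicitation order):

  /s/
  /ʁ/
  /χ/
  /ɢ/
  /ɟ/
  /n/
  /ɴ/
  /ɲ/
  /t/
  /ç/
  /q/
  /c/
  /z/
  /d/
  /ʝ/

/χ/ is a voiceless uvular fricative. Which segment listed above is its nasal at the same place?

The nasal at the same place is an uvular nasal — in this inventory, /ɴ/.

/ɴ/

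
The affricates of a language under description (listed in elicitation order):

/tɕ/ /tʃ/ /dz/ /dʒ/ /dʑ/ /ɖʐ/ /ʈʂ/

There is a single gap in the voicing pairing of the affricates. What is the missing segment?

alveolar: voiceless —, voiced /dz/.
postalveolar: voiceless /tʃ/, voiced /dʒ/.
retroflex: voiceless /ʈʂ/, voiced /ɖʐ/.
alveolo-palatal: voiceless /tɕ/, voiced /dʑ/.
The alveolar row has no voiceless member, so the gap is the voiceless alveolar affricate /ts/.

/ts/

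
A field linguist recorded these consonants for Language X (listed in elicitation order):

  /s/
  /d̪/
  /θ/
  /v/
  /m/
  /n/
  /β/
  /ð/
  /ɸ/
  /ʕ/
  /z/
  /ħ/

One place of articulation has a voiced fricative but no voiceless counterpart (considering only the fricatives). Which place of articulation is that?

labiodental

place of articulation  voiceless  voiced  
bilabial          ɸ         β       
labiodental       —         v       
dental            θ         ð       
alveolar          s         z       
pharyngeal        ħ         ʕ       
Every place of articulation has a voiceless member except labiodental, where /f/ would be expected.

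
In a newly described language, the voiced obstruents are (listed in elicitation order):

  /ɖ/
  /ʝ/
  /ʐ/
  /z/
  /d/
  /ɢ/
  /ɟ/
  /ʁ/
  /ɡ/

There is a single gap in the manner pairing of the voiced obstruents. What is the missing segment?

/ɣ/

alveolar: stop /d/, fricative /z/.
retroflex: stop /ɖ/, fricative /ʐ/.
palatal: stop /ɟ/, fricative /ʝ/.
velar: stop /ɡ/, fricative —.
uvular: stop /ɢ/, fricative /ʁ/.
The velar row has no fricative member, so the gap is the velar fricative /ɣ/.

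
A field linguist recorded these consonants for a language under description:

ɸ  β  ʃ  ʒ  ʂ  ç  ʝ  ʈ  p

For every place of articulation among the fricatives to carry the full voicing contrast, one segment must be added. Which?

Voiceless: /ɸ/ (bilabial), /ʃ/ (postalveolar), /ʂ/ (retroflex), /ç/ (palatal).
Voiced: /β/ (bilabial), /ʒ/ (postalveolar), /ʝ/ (palatal).
The retroflex row has no voiced member, so the gap is the voiced retroflex fricative /ʐ/.

/ʐ/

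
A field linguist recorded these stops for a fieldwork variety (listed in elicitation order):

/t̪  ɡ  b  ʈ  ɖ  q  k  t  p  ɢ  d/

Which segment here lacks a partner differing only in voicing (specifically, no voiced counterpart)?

/t̪/

Bilabial: /p/ ~ /b/
Alveolar: /t/ ~ /d/
Retroflex: /ʈ/ ~ /ɖ/
Velar: /k/ ~ /ɡ/
Uvular: /q/ ~ /ɢ/
Dental: only /t̪/ (voiceless); no voiced partner.
So /t̪/ is the unpaired segment.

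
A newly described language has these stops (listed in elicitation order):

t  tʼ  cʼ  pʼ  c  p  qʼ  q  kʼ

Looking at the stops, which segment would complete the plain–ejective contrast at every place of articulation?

bilabial: plain /p/, ejective /pʼ/.
alveolar: plain /t/, ejective /tʼ/.
palatal: plain /c/, ejective /cʼ/.
velar: plain —, ejective /kʼ/.
uvular: plain /q/, ejective /qʼ/.
The velar row has no plain member, so the gap is the plain velar stop /k/.

/k/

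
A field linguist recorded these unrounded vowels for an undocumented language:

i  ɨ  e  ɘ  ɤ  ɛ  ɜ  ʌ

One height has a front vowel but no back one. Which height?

Front: /i/ (high), /e/ (high-mid), /ɛ/ (low-mid).
Central: /ɨ/ (high), /ɘ/ (high-mid), /ɜ/ (low-mid).
Back: /ɤ/ (high-mid), /ʌ/ (low-mid).
Every height has a back member except high, where /ɯ/ would be expected.

high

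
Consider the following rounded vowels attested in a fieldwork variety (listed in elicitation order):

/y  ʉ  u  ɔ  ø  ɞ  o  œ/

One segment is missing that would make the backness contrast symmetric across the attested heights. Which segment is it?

/ɵ/

height            front     central   back    
high              y         ʉ         u       
high-mid          ø         —         o       
low-mid           œ         ɞ         ɔ       
The high-mid row has no central member, so the gap is the high-mid central rounded vowel /ɵ/.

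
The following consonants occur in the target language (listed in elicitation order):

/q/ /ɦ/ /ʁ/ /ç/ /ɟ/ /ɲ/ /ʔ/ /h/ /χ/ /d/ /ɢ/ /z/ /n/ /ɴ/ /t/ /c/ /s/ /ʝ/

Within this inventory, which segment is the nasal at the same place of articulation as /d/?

/n/

/d/ is a voiced alveolar stop.
The nasal at the same place is an alveolar nasal — in this inventory, /n/.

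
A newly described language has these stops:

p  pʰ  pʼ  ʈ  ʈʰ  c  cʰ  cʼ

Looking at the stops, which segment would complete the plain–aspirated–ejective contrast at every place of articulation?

place of articulation  plain     aspirated  ejective
bilabial          p         pʰ        pʼ      
retroflex         ʈ         ʈʰ        —       
palatal           c         cʰ        cʼ      
The retroflex row has no ejective member, so the gap is the ejective retroflex stop /ʈʼ/.

/ʈʼ/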